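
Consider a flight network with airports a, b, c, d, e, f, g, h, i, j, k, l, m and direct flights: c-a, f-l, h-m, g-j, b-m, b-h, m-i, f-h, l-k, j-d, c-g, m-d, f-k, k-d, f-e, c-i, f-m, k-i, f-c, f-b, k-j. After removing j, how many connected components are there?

With j gone, the remaining components are: {a, b, c, d, e, f, g, h, i, k, l, m}.
That is 1 component.

1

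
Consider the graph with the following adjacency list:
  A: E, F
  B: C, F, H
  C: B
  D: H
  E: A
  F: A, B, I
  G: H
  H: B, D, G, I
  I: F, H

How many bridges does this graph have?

5

The edges on the cycle H-I-F-B-H are not bridges since each lies on that cycle.
But removing H-D disconnects H from D; removing B-C disconnects B from C; removing F-A disconnects F from A; removing H-G disconnects H from G — these are bridges.
In total 5 edges are bridges.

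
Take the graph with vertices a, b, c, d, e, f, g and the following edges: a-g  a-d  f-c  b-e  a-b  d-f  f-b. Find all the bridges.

The edges on the cycle a-d-f-b-a are not bridges since each lies on that cycle.
But removing f-c disconnects f from c; removing b-e disconnects b from e; removing a-g disconnects a from g — these are bridges.

a-g, b-e, c-f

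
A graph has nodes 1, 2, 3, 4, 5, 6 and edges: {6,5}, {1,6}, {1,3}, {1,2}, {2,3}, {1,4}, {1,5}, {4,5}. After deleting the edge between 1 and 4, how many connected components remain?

1 and 4 are still connected via 1-5-4, so the component count stays at 1.

1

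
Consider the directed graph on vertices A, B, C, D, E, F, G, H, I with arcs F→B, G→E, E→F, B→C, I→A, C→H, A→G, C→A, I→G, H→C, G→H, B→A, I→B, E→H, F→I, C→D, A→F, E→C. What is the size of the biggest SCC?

{A, B, C, E, F, G, H, I} are all mutually reachable — one SCC of size 8.
{D} is an SCC by itself.
The largest has 8 vertices.

8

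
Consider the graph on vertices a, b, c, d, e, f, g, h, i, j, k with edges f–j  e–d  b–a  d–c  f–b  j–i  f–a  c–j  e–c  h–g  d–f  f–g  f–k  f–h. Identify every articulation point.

Removing f increases the component count from 1 to 4, so f is a cut vertex.
Removing j increases the component count from 1 to 2, so j is a cut vertex.
By contrast removing k leaves 1 component; it is not a cut vertex. No other vertex is a cut vertex either.

f, j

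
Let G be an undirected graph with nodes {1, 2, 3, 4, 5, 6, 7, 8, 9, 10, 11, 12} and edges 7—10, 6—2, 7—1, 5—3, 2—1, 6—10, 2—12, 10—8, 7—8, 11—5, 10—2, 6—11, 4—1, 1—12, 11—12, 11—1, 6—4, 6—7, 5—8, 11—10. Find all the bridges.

3-5

The edges on the cycle 6-7-10-11-6 are not bridges since each lies on that cycle.
But removing 5—3 disconnects 5 from 3 — this is a bridge.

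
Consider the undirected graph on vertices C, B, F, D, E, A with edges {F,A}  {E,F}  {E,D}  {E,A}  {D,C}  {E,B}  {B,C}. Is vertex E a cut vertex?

Deleting E raises the number of components from 1 to 2, so E is a cut vertex.

Yes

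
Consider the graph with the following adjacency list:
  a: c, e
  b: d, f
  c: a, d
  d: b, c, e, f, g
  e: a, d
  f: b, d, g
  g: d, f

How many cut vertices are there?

1

Removing d increases the component count from 1 to 2, so d is a cut vertex.
By contrast removing f leaves 1 component; it is not a cut vertex. No other vertex is a cut vertex either.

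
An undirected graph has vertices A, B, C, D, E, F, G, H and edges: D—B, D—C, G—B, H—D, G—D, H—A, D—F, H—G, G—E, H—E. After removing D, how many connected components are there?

With D gone, the remaining components are: {C}; {F}; {A, B, E, G, H}.
That is 3 components.

3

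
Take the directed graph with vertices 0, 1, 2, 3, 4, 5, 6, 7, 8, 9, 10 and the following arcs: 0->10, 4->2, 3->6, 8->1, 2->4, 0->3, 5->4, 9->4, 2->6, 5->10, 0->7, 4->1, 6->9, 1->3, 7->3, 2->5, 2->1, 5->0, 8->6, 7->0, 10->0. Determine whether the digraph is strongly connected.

There is no directed path from 5 to 8, so the graph is not strongly connected.

No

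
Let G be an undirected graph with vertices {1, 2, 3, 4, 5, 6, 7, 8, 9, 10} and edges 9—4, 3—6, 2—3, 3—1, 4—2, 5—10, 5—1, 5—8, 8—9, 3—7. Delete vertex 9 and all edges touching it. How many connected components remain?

1

With 9 gone, the remaining components are: {1, 2, 3, 4, 5, 6, 7, 8, 10}.
That is 1 component.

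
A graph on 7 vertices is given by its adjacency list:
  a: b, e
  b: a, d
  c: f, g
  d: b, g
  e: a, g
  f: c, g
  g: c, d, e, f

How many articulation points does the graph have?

Removing g increases the component count from 1 to 2, so g is a cut vertex.
By contrast removing f leaves 1 component; it is not a cut vertex. No other vertex is a cut vertex either.

1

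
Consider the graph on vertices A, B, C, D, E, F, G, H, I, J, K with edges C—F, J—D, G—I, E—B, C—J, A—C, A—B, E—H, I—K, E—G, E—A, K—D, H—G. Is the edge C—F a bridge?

Yes

Removing C—F leaves no path between C and F: the component count goes from 1 to 2. So it is a bridge.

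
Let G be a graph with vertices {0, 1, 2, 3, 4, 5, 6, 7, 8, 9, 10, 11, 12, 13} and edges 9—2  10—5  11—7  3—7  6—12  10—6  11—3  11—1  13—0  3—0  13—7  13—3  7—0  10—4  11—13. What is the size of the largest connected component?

6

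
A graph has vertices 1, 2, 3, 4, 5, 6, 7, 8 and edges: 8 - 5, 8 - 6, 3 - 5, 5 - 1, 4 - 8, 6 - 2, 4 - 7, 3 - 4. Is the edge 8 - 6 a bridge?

Yes

Removing 8 - 6 leaves no path between 8 and 6: the component count goes from 1 to 2. So it is a bridge.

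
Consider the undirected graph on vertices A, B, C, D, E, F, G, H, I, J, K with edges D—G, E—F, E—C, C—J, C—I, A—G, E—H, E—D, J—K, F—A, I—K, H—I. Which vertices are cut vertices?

E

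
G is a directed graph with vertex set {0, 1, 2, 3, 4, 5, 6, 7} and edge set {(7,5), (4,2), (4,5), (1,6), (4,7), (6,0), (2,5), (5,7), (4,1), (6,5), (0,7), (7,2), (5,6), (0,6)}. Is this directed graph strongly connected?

There is no directed path from 5 to 3, so the graph is not strongly connected.

No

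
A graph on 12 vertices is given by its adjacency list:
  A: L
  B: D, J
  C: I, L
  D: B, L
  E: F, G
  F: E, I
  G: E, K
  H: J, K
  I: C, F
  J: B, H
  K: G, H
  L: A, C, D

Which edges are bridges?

The edges on the cycle F-I-C-L-D-B-J-H-K-G-E-F are not bridges since each lies on that cycle.
But removing A-L disconnects A from L — this is a bridge.

A-L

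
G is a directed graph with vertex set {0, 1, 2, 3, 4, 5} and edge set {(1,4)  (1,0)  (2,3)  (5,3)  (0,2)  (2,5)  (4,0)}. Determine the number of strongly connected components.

6

{5} is an SCC by itself.
{0} is an SCC by itself.
{3} is an SCC by itself.
{2} is an SCC by itself.
{4} is an SCC by itself.
(and 1 more singleton SCC)
That gives 6 strongly connected components.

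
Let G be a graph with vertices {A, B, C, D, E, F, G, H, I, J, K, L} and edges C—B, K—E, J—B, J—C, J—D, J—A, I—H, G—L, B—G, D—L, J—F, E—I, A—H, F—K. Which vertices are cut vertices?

J

Removing J increases the component count from 1 to 2, so J is a cut vertex.
By contrast removing H leaves 1 component; it is not a cut vertex. No other vertex is a cut vertex either.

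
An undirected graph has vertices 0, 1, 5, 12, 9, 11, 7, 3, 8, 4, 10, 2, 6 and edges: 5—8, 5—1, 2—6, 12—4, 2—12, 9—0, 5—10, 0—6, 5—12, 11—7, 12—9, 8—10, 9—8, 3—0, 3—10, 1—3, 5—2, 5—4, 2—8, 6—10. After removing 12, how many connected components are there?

With 12 gone, the remaining components are: {7, 11}; {0, 1, 2, 3, 4, 5, 6, 8, 9, 10}.
That is 2 components.

2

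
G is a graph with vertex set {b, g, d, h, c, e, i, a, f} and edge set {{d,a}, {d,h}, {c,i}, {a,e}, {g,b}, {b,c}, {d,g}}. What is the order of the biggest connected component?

8

f is isolated — a component by itself.
Starting from a we can reach a, b, c, d, e, g, h, i. That is one component of size 8.
The largest has 8 vertices.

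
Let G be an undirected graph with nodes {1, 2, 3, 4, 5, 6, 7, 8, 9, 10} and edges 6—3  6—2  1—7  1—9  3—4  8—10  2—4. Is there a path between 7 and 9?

From 7 we can reach 1, 7, 9, which includes 9.

Yes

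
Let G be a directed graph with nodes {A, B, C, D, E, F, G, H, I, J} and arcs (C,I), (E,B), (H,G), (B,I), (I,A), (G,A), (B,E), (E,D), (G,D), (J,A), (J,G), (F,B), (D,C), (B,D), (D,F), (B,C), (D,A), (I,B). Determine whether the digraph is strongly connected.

There is no directed path from G to J, so the graph is not strongly connected.

No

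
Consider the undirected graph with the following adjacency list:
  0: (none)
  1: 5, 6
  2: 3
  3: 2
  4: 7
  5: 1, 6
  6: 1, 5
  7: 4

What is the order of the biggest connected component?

0 is isolated — a component by itself.
Starting from 4 we can reach 4, 7. That is one component of size 2.
Starting from 2 we can reach 2, 3. That is one component of size 2.
Starting from 1 we can reach 1, 5, 6. That is one component of size 3.
The largest has 3 vertices.

3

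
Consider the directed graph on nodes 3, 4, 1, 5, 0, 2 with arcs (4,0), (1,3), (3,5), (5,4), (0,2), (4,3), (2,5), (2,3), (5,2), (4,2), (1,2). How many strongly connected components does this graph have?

{0, 2, 3, 4, 5} are all mutually reachable — one SCC of size 5.
{1} is an SCC by itself.
That gives 2 strongly connected components.

2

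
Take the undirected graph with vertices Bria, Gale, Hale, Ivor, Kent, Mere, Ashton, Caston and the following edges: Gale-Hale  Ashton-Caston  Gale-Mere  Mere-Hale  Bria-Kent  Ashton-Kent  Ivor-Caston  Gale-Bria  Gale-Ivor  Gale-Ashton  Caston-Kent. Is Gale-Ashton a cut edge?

No

After removing Gale-Ashton, the path Gale-Ivor-Caston-Ashton still connects them, so the edge is not a bridge.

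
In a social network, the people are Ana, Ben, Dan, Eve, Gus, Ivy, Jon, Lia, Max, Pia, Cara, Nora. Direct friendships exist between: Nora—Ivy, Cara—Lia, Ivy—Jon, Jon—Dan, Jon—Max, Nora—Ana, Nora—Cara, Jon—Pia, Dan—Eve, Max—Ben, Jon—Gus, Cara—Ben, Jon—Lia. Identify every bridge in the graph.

Ana-Nora, Dan-Eve, Dan-Jon, Gus-Jon, Jon-Pia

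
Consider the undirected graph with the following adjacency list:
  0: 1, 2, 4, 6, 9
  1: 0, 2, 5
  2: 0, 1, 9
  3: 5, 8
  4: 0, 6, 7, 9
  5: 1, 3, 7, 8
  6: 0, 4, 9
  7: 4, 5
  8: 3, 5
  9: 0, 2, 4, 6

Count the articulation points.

1

Removing 5 increases the component count from 1 to 2, so 5 is a cut vertex.
By contrast removing 0 leaves 1 component; it is not a cut vertex. No other vertex is a cut vertex either.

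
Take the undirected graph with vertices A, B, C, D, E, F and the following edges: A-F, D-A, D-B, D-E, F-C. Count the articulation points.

3

Removing A increases the component count from 1 to 2, so A is a cut vertex.
Removing D increases the component count from 1 to 3, so D is a cut vertex.
Removing F increases the component count from 1 to 2, so F is a cut vertex.
By contrast removing C leaves 1 component; it is not a cut vertex. No other vertex is a cut vertex either.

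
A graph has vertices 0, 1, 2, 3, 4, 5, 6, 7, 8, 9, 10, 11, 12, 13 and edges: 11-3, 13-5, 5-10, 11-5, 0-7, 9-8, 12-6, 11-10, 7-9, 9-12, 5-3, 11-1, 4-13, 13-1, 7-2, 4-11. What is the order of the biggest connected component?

7

Starting from 1 we can reach 1, 3, 4, 5, 10, 11, 13. That is one component of size 7.
Starting from 0 we can reach 0, 2, 6, 7, 8, 9, 12. That is one component of size 7.
The largest has 7 vertices.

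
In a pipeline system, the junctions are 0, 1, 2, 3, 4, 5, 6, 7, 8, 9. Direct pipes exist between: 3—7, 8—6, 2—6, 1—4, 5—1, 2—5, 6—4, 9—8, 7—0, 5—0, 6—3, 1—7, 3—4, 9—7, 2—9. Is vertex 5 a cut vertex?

Deleting 5 leaves 1 component (was 1) (its neighbors 0, 1, 2 remain connected to each other), so 5 is not a cut vertex.

No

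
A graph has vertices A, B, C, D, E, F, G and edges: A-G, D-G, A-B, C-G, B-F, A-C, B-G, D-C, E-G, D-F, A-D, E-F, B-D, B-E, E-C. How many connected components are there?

1

Starting from A we can reach A, B, C, D, E, F, G. That is one component of size 7.
Total: 1 component.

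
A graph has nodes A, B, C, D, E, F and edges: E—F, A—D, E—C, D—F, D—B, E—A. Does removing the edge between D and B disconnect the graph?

Removing D—B leaves no path between D and B: the component count goes from 1 to 2. So it is a bridge.

Yes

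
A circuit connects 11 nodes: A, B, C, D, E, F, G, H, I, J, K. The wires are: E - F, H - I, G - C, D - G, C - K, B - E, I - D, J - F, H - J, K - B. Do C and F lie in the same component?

From C we can reach B, C, D, E, F, G, H, I, J, K, which includes F.

Yes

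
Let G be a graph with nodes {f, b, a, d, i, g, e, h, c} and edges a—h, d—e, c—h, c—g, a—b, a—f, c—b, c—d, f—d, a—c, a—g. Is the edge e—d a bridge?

Yes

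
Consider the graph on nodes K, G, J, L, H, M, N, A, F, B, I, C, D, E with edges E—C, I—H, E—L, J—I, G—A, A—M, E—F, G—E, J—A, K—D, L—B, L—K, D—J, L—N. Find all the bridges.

The edges on the cycle G-E-L-K-D-J-A-G are not bridges since each lies on that cycle.
But removing E—C disconnects E from C; removing M—A disconnects M from A; removing F—E disconnects F from E; removing I—J disconnects I from J — these are bridges.
In total 7 edges are bridges.

A-M, B-L, C-E, E-F, H-I, I-J, L-N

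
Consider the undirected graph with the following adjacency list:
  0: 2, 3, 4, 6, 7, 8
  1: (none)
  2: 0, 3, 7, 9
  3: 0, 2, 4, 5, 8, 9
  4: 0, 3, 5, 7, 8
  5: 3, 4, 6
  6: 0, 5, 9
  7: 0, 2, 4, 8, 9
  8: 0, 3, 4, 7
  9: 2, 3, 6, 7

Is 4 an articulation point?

Deleting 4 leaves 2 components (was 2), so 4 is not a cut vertex.

No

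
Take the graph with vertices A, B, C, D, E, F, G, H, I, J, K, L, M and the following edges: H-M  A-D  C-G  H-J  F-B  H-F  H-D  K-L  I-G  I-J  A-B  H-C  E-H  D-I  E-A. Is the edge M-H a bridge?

Removing M-H leaves no path between M and H: the component count goes from 2 to 3. So it is a bridge.

Yes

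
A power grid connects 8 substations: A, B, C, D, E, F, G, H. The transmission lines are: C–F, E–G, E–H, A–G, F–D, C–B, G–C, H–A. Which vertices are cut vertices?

C, F, G

Removing C increases the component count from 1 to 3, so C is a cut vertex.
Removing F increases the component count from 1 to 2, so F is a cut vertex.
Removing G increases the component count from 1 to 2, so G is a cut vertex.
By contrast removing A leaves 1 component; it is not a cut vertex. No other vertex is a cut vertex either.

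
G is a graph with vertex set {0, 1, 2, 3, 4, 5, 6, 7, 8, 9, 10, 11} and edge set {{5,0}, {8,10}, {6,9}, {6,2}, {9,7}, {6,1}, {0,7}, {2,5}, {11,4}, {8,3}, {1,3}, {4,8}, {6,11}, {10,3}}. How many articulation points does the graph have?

Removing 6 increases the component count from 1 to 2, so 6 is a cut vertex.
By contrast removing 4 leaves 1 component; it is not a cut vertex. No other vertex is a cut vertex either.

1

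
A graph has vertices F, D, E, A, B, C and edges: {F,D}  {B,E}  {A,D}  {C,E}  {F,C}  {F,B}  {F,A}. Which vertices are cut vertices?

Removing F increases the component count from 1 to 2, so F is a cut vertex.
By contrast removing E leaves 1 component; it is not a cut vertex. No other vertex is a cut vertex either.

F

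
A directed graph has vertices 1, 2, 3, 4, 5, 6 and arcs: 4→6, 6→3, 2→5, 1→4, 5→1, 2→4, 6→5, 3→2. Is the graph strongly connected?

Yes

From 2 we can reach every vertex (1, 2, 3, 4, 5, 6), and every vertex can reach 2 (1, 2, 3, 4, 5, 6). So the whole graph is one strongly connected component.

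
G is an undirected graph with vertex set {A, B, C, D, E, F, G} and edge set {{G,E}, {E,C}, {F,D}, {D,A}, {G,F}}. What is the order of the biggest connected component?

6

B is isolated — a component by itself.
Starting from A we can reach A, C, D, E, F, G. That is one component of size 6.
The largest has 6 vertices.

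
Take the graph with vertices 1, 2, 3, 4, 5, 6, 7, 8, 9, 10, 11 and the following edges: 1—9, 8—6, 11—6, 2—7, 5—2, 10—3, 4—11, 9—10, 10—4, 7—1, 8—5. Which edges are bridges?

The edges on the cycle 8-5-2-7-1-9-10-4-11-6-8 are not bridges since each lies on that cycle.
But removing 3—10 disconnects 3 from 10 — this is a bridge.

10-3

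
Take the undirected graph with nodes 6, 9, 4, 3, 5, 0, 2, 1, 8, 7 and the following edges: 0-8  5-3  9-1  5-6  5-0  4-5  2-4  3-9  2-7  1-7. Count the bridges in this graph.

3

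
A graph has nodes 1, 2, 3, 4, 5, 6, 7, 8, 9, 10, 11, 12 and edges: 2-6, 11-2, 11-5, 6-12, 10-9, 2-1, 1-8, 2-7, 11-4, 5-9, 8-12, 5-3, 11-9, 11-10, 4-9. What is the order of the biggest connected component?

Starting from 1 we can reach 1, 2, 3, 4, 5, 6, 7, 8, 9, 10, 11, 12. That is one component of size 12.
The largest has 12 vertices.

12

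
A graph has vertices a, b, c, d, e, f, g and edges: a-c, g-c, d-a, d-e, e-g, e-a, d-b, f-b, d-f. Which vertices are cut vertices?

Removing d increases the component count from 1 to 2, so d is a cut vertex.
By contrast removing g leaves 1 component; it is not a cut vertex. No other vertex is a cut vertex either.

d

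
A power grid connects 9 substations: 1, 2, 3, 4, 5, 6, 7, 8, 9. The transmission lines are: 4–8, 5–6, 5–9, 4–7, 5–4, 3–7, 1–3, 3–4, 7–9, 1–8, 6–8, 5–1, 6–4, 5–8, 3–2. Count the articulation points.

1

Removing 3 increases the component count from 1 to 2, so 3 is a cut vertex.
By contrast removing 9 leaves 1 component; it is not a cut vertex. No other vertex is a cut vertex either.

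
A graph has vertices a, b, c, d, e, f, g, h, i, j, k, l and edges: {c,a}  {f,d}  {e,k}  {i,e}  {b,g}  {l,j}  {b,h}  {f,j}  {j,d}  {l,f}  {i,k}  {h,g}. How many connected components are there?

Starting from a we can reach a, c. That is one component of size 2.
Starting from e we can reach e, i, k. That is one component of size 3.
Starting from b we can reach b, g, h. That is one component of size 3.
Starting from d we can reach d, f, j, l. That is one component of size 4.
Total: 4 components.

4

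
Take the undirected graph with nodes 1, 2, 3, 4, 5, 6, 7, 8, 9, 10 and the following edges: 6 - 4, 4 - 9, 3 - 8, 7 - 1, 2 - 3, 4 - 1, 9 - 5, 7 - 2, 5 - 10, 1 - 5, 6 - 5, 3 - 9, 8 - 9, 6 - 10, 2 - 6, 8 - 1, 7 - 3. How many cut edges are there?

0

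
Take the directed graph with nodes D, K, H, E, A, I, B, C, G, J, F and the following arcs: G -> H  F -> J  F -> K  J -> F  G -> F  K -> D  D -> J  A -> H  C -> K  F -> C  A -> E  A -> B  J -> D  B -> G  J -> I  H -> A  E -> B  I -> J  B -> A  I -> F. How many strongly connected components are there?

2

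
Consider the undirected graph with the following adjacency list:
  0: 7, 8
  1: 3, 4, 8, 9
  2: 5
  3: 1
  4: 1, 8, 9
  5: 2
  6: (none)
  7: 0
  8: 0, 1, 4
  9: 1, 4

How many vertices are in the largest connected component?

7

6 is isolated — a component by itself.
Starting from 2 we can reach 2, 5. That is one component of size 2.
Starting from 0 we can reach 0, 1, 3, 4, 7, 8, 9. That is one component of size 7.
The largest has 7 vertices.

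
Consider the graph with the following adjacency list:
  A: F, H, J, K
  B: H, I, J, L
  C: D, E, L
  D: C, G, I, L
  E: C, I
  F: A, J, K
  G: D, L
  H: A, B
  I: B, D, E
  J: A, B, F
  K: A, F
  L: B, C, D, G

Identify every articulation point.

Removing B increases the component count from 1 to 2, so B is a cut vertex.
By contrast removing H leaves 1 component; it is not a cut vertex. No other vertex is a cut vertex either.

B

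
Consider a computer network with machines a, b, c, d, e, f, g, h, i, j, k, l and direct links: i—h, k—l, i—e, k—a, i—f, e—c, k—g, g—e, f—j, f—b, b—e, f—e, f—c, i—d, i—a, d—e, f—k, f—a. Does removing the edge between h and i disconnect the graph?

Removing h—i leaves no path between h and i: the component count goes from 1 to 2. So it is a bridge.

Yes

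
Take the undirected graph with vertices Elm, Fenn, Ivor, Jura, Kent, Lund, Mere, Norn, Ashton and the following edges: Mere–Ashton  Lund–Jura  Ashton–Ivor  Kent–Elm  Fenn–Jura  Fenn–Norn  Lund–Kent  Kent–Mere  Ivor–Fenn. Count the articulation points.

2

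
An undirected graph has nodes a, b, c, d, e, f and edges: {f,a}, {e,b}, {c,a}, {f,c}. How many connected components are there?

d is isolated — a component by itself.
Starting from b we can reach b, e. That is one component of size 2.
Starting from a we can reach a, c, f. That is one component of size 3.
Total: 3 components.

3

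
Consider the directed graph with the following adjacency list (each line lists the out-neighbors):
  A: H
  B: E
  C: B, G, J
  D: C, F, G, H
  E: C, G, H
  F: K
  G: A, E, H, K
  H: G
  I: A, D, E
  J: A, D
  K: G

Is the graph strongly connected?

No

There is no directed path from E to I, so the graph is not strongly connected.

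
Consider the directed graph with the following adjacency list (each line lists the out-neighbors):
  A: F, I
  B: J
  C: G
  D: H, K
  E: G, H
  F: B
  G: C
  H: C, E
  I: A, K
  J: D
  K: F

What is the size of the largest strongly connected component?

{B, D, F, J, K} are all mutually reachable — one SCC of size 5.
{A, I} are all mutually reachable — one SCC of size 2.
{E, H} are all mutually reachable — one SCC of size 2.
{C, G} are all mutually reachable — one SCC of size 2.
The largest has 5 vertices.

5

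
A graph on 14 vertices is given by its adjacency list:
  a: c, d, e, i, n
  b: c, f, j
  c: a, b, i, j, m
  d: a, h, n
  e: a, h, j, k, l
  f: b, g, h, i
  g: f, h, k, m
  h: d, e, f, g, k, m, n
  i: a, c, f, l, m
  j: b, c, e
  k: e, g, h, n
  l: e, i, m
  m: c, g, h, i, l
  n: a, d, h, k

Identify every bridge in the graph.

none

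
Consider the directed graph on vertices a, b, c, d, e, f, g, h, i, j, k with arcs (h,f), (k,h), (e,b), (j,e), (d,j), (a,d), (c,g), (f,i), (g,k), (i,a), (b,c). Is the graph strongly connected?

Yes

From e we can reach every vertex (a, b, c, d, e, f, g, h, i, j, k), and every vertex can reach e (a, b, c, d, e, f, g, h, i, j, k). So the whole graph is one strongly connected component.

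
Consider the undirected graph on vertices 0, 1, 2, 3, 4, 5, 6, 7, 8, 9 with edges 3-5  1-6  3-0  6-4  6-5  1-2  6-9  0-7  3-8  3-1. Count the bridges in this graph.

The edges on the cycle 3-1-6-5-3 are not bridges since each lies on that cycle.
But removing 9-6 disconnects 9 from 6; removing 4-6 disconnects 4 from 6; removing 2-1 disconnects 2 from 1; removing 0-7 disconnects 0 from 7 — these are bridges.
In total 6 edges are bridges.

6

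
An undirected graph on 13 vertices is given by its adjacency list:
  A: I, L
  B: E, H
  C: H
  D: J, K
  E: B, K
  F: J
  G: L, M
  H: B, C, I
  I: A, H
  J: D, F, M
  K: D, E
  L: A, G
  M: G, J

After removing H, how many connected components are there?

2

With H gone, the remaining components are: {C}; {A, B, D, E, F, G, I, J, K, L, M}.
That is 2 components.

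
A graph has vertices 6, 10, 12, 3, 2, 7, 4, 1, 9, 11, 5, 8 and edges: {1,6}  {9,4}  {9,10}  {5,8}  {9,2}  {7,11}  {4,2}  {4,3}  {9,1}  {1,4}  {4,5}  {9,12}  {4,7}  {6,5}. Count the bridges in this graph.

6

The edges on the cycle 1-6-5-4-1 are not bridges since each lies on that cycle.
But removing 9—12 disconnects 9 from 12; removing 7—4 disconnects 7 from 4; removing 5—8 disconnects 5 from 8; removing 4—3 disconnects 4 from 3 — these are bridges.
In total 6 edges are bridges.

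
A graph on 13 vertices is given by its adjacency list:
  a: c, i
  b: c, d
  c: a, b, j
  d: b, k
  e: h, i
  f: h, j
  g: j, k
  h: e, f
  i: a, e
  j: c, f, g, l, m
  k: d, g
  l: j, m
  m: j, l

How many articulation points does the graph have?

1

Removing j increases the component count from 1 to 2, so j is a cut vertex.
By contrast removing f leaves 1 component; it is not a cut vertex. No other vertex is a cut vertex either.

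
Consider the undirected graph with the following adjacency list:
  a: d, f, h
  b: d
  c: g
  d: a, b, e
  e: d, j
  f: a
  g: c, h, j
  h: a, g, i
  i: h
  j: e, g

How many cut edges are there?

The edges on the cycle g-h-a-d-e-j-g are not bridges since each lies on that cycle.
But removing h-i disconnects h from i; removing a-f disconnects a from f; removing b-d disconnects b from d; removing g-c disconnects g from c — these are bridges.
That makes 4 bridges.

4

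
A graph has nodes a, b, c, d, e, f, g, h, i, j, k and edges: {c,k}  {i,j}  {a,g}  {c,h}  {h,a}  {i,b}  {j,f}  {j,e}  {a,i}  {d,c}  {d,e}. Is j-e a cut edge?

After removing j-e, the path j-i-a-h-c-d-e still connects them, so the edge is not a bridge.

No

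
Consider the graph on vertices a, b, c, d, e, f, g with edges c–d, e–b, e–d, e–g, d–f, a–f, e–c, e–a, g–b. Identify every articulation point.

Removing e increases the component count from 1 to 2, so e is a cut vertex.
By contrast removing c leaves 1 component; it is not a cut vertex. No other vertex is a cut vertex either.

e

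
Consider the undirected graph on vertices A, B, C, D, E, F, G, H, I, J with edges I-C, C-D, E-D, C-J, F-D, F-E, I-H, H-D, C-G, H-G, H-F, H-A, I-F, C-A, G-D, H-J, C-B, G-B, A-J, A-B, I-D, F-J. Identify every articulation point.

Removing B, for instance, still leaves 1 component. No single vertex removal increases the component count — the graph has no articulation points.

none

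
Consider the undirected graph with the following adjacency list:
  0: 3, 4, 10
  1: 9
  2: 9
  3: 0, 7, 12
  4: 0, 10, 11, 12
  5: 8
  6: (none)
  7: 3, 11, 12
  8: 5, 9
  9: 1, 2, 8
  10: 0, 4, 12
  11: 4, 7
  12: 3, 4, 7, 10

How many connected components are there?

6 is isolated — a component by itself.
Starting from 1 we can reach 1, 2, 5, 8, 9. That is one component of size 5.
Starting from 0 we can reach 0, 3, 4, 7, 10, 11, 12. That is one component of size 7.
Total: 3 components.

3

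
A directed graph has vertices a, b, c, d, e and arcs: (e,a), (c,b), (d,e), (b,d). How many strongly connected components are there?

5

{b} is an SCC by itself.
{e} is an SCC by itself.
{d} is an SCC by itself.
{c} is an SCC by itself.
{a} is an SCC by itself.
That gives 5 strongly connected components.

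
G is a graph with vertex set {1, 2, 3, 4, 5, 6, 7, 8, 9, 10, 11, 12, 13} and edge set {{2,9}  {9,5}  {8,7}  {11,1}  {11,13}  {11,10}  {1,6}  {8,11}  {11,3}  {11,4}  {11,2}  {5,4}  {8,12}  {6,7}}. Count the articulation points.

2

Removing 8 increases the component count from 1 to 2, so 8 is a cut vertex.
Removing 11 increases the component count from 1 to 5, so 11 is a cut vertex.
By contrast removing 3 leaves 1 component; it is not a cut vertex. No other vertex is a cut vertex either.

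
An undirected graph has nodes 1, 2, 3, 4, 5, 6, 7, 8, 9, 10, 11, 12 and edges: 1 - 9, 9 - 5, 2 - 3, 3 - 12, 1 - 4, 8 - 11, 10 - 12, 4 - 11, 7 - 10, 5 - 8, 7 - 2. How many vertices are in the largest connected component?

6 is isolated — a component by itself.
Starting from 2 we can reach 2, 3, 7, 10, 12. That is one component of size 5.
Starting from 1 we can reach 1, 4, 5, 8, 9, 11. That is one component of size 6.
The largest has 6 vertices.

6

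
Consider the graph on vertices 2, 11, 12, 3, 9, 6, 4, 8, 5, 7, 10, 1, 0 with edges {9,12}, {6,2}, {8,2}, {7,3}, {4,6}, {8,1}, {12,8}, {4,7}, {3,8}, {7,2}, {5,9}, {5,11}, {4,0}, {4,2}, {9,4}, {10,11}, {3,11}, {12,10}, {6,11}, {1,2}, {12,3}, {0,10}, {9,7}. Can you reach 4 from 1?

From 1 we can reach 0, 1, 2, 3, 4, 5, 6, 7, 8, 9, 10, 11, 12, which includes 4.

Yes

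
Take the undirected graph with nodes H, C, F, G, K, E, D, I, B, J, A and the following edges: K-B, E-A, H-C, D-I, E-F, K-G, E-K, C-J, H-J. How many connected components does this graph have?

3

Starting from D we can reach D, I. That is one component of size 2.
Starting from C we can reach C, H, J. That is one component of size 3.
Starting from A we can reach A, B, E, F, G, K. That is one component of size 6.
Total: 3 components.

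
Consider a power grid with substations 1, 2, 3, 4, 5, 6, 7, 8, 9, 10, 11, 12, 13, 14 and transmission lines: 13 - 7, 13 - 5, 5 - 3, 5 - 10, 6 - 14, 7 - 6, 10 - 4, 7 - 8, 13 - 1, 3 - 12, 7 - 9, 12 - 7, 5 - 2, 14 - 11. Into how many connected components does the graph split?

1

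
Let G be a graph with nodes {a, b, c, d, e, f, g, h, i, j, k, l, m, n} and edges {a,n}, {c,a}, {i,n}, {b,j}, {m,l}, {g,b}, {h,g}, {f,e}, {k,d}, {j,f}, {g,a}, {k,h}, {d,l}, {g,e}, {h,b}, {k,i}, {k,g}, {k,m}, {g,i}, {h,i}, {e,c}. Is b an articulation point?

No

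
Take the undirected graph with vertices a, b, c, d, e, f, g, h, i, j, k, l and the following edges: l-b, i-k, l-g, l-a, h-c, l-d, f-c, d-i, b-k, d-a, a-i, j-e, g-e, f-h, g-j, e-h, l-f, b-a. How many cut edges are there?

The edges on the cycle l-d-a-l are not bridges since each lies on that cycle.
Every edge lies on some cycle, so there are no bridges.

0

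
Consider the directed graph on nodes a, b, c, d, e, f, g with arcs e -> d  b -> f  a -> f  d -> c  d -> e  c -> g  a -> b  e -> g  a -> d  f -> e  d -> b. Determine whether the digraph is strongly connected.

No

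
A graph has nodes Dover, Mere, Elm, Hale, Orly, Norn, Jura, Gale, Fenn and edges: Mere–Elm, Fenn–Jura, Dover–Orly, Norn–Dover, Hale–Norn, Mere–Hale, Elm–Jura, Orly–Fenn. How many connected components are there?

2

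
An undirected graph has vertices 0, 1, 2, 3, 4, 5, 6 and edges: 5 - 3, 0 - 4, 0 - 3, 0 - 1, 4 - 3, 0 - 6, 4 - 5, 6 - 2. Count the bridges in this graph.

3

The edges on the cycle 0-4-5-3-0 are not bridges since each lies on that cycle.
But removing 0 - 1 disconnects 0 from 1; removing 0 - 6 disconnects 0 from 6; removing 2 - 6 disconnects 2 from 6 — these are bridges.
That makes 3 bridges.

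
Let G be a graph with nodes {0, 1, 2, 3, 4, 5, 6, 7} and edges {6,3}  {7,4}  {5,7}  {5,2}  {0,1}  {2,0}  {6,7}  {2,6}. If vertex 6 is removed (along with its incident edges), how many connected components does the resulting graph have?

With 6 gone, the remaining components are: {3}; {0, 1, 2, 4, 5, 7}.
That is 2 components.

2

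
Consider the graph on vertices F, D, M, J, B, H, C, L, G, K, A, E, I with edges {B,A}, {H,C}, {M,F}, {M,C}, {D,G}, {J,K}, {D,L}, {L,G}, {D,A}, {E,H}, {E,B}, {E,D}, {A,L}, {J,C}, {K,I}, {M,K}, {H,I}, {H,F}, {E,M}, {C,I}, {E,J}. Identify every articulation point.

E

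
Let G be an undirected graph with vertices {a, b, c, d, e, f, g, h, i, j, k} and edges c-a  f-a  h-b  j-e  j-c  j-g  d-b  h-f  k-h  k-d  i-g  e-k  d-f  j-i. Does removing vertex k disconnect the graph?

No

Deleting k leaves 1 component (was 1) (its neighbors d, e, h remain connected to each other), so k is not a cut vertex.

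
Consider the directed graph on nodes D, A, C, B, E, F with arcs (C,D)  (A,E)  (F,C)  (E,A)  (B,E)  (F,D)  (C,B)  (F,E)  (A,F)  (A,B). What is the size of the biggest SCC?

5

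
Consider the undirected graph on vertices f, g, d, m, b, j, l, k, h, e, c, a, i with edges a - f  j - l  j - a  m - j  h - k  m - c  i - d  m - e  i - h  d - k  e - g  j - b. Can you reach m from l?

Yes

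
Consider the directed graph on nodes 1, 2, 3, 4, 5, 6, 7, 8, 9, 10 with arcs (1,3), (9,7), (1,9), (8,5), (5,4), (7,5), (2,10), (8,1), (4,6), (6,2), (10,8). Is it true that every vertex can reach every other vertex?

No

There is no directed path from 3 to 6, so the graph is not strongly connected.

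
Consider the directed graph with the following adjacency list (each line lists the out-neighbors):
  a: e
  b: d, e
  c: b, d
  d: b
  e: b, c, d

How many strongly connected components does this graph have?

2

{b, c, d, e} are all mutually reachable — one SCC of size 4.
{a} is an SCC by itself.
That gives 2 strongly connected components.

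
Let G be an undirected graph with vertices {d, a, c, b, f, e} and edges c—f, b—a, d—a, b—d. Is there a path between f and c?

Yes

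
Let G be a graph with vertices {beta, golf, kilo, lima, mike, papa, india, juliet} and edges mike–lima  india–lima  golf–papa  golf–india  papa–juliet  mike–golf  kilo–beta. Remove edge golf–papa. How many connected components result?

3

Before removal there are 2 components.
golf–papa is a bridge — removing it separates golf's side from papa's side.
After removal: 3 components.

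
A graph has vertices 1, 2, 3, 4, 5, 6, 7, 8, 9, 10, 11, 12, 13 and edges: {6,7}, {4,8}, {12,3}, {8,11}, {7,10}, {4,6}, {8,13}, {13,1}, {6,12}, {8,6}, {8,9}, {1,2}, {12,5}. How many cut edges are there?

The edges on the cycle 4-8-6-4 are not bridges since each lies on that cycle.
But removing 13—1 disconnects 13 from 1; removing 6—7 disconnects 6 from 7; removing 12—5 disconnects 12 from 5; removing 8—13 disconnects 8 from 13 — these are bridges.
In total 10 edges are bridges.

10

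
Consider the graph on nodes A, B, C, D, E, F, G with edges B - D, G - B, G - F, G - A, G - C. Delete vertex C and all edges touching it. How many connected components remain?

With C gone, the remaining components are: {E}; {A, B, D, F, G}.
That is 2 components.

2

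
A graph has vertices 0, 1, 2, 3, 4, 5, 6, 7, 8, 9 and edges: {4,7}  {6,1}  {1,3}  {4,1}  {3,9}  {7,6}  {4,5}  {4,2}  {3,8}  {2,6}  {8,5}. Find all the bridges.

The edges on the cycle 4-2-6-7-4 are not bridges since each lies on that cycle.
But removing 3–9 disconnects 3 from 9 — this is a bridge.

3-9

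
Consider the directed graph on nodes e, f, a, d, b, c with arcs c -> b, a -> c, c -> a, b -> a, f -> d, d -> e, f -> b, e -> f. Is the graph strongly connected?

No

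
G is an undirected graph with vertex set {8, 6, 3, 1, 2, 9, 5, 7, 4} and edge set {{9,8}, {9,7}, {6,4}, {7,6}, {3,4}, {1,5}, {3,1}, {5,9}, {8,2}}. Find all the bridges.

2-8, 8-9

The edges on the cycle 3-1-5-9-7-6-4-3 are not bridges since each lies on that cycle.
But removing 9-8 disconnects 9 from 8; removing 2-8 disconnects 2 from 8 — these are bridges.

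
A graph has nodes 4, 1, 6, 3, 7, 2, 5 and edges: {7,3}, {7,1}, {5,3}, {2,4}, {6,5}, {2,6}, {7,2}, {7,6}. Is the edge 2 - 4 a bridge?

Removing 2 - 4 leaves no path between 2 and 4: the component count goes from 1 to 2. So it is a bridge.

Yes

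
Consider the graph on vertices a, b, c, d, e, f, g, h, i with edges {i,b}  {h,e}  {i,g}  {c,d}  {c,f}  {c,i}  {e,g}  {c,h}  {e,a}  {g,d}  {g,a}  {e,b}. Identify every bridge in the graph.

c-f

The edges on the cycle c-h-e-a-g-i-c are not bridges since each lies on that cycle.
But removing c-f disconnects c from f — this is a bridge.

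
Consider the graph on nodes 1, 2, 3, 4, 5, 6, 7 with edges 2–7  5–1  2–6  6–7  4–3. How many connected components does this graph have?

3

Starting from 3 we can reach 3, 4. That is one component of size 2.
Starting from 1 we can reach 1, 5. That is one component of size 2.
Starting from 2 we can reach 2, 6, 7. That is one component of size 3.
Total: 3 components.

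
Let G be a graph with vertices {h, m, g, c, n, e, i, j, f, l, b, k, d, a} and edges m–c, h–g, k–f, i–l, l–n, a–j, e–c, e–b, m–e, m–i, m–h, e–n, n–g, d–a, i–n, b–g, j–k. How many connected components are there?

Starting from a we can reach a, d, f, j, k. That is one component of size 5.
Starting from b we can reach b, c, e, g, h, i, l, m, n. That is one component of size 9.
Total: 2 components.

2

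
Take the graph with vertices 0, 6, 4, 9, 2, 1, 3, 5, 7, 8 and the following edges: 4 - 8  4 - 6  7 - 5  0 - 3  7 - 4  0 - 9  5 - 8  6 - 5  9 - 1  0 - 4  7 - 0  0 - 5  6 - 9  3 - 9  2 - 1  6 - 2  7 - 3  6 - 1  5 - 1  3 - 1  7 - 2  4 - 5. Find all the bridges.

none

The edges on the cycle 0-4-6-9-3-0 are not bridges since each lies on that cycle.
Every edge lies on some cycle, so there are no bridges.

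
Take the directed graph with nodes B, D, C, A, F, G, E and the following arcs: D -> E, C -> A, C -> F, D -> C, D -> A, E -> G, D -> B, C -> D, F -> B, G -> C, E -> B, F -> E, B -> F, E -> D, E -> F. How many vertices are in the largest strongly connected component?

{B, C, D, E, F, G} are all mutually reachable — one SCC of size 6.
{A} is an SCC by itself.
The largest has 6 vertices.

6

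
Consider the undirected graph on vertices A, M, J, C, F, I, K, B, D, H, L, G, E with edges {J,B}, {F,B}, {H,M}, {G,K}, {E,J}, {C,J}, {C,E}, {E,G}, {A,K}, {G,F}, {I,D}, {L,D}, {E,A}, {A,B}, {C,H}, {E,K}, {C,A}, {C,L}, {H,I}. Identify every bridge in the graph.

The edges on the cycle C-E-G-F-B-A-C are not bridges since each lies on that cycle.
But removing M–H disconnects M from H — this is a bridge.

H-M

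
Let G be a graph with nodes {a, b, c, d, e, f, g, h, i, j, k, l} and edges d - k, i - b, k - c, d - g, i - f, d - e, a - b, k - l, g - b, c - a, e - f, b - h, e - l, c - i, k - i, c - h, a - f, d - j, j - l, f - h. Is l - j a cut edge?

No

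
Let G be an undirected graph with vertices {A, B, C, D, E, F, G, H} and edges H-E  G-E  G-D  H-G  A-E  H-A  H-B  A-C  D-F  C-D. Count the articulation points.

2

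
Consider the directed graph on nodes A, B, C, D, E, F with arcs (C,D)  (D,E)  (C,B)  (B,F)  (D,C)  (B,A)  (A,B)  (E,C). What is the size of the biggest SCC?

3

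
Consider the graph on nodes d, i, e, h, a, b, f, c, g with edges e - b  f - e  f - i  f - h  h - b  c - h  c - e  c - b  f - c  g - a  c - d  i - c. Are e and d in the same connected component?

From e we can reach b, c, d, e, f, h, i, which includes d.

Yes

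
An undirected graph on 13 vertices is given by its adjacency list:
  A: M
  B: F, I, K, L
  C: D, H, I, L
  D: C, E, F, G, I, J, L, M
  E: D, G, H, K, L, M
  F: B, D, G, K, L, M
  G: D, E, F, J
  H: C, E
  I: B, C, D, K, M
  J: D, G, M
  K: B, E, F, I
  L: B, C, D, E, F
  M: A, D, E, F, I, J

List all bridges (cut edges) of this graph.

A-M

The edges on the cycle L-B-I-D-J-M-E-L are not bridges since each lies on that cycle.
But removing M-A disconnects M from A — this is a bridge.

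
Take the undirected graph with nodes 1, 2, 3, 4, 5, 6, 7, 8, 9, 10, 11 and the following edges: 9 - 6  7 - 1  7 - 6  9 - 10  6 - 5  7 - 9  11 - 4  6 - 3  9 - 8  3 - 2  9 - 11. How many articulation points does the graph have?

5

Removing 3 increases the component count from 1 to 2, so 3 is a cut vertex.
Removing 6 increases the component count from 1 to 3, so 6 is a cut vertex.
Removing 7 increases the component count from 1 to 2, so 7 is a cut vertex.
Likewise 9, 11 are cut vertices.
By contrast removing 5 leaves 1 component; it is not a cut vertex. No other vertex is a cut vertex either.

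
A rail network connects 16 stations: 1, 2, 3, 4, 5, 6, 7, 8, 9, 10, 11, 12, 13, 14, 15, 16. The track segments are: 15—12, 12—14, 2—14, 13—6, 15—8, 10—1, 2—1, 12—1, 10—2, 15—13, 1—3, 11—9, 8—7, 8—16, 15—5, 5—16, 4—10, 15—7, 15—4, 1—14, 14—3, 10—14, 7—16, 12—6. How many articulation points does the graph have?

1

Removing 15 increases the component count from 2 to 3, so 15 is a cut vertex.
By contrast removing 9 leaves 2 components; it is not a cut vertex. No other vertex is a cut vertex either.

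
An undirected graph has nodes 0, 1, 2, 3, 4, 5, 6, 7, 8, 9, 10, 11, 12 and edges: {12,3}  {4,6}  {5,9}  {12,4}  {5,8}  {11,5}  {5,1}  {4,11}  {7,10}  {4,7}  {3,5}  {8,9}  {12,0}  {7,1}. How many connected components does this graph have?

2 is isolated — a component by itself.
Starting from 0 we can reach 0, 1, 3, 4, 5, 6, 7, 8, 9, 10, 11, 12. That is one component of size 12.
Total: 2 components.

2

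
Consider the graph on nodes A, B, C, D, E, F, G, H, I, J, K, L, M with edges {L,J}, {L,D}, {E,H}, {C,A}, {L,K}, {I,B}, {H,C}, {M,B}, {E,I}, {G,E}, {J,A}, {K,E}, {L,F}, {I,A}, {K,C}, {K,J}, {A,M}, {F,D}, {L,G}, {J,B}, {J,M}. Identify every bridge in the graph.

none

The edges on the cycle L-F-D-L are not bridges since each lies on that cycle.
Every edge lies on some cycle, so there are no bridges.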